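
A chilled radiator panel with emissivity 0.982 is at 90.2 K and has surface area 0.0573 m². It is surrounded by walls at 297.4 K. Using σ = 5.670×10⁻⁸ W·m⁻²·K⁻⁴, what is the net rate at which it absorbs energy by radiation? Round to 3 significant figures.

Area A = 0.0573 m².
Net radiated power P_net = εσA(T⁴ − T₀⁴) = 0.982×5.670×10⁻⁸×0.0573×(90.2⁴ − 297.4⁴).
T⁴ − T₀⁴ = 6.61951×10⁷ − 7.82283×10⁹ = -7.75663×10⁹ K⁴, so P_net = -24.7 W — negative, meaning a net gain of 24.7 W.

Net gain ≈ 24.7 W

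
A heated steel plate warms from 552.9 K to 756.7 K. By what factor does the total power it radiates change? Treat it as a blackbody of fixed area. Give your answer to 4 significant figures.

P ∝ T⁴, so P₂/P₁ = (T₂/T₁)⁴ = (756.7/552.9)⁴ = (1.36860)⁴ = 3.508.

P₂/P₁ ≈ 3.508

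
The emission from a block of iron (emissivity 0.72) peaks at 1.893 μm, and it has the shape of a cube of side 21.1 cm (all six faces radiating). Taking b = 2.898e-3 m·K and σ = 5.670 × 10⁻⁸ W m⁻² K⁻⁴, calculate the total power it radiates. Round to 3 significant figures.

P ≈ 5.99×10⁴ W

Wien's law: T = b/λ_max = 2.898×10⁻³/1.893×10⁻⁶ = 1530.90 K.
Area A = 6s² = 6×(0.211 m)² = 0.267126 m².
Then P = εσAT⁴ = 0.72×5.670×10⁻⁸×0.267126×(1530.90)⁴ = 5.99×10⁴ W.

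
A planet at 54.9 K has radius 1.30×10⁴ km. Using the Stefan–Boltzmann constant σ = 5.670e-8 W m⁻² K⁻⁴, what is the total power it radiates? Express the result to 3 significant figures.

P ≈ 1.09×10¹⁵ W

Surface area A = 4πR² = 4π(1.30×10⁷ m)² = 2.12372×10¹⁵ m².
P = σAT⁴ = 5.670×10⁻⁸ × 2.12372×10¹⁵ × (54.9)⁴ = 1.09×10¹⁵ W.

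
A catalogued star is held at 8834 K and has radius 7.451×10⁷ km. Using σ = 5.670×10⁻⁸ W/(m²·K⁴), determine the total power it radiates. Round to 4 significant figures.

P ≈ 2.409×10³¹ W

Surface area A = 4πR² = 4π(7.451×10¹⁰ m)² = 6.97652×10²² m².
P = σAT⁴ = 5.670×10⁻⁸ × 6.97652×10²² × (8834)⁴ = 2.409×10³¹ W.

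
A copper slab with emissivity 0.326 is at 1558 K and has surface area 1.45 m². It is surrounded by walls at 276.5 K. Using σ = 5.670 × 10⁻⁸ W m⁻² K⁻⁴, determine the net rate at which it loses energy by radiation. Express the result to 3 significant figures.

Area A = 1.45 m².
Net radiated power P_net = εσA(T⁴ − T₀⁴) = 0.326×5.670×10⁻⁸×1.45×(1558⁴ − 276.5⁴).
T⁴ − T₀⁴ = 5.89210×10¹² − 5.84495×10⁹ = 5.88626×10¹² K⁴, so P_net = 1.58×10⁵ W.

Net loss ≈ 1.58×10⁵ W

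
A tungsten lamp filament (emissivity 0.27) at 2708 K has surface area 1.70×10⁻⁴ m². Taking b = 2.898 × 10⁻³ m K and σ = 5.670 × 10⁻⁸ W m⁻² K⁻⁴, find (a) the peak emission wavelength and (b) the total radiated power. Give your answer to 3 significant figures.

(a) λ_max = b/T = 2.898×10⁻³/2708 = 1.070×10⁻⁶ m = 1.07×10³ nm.
Area A = 1.70×10⁻⁴ m².
(b) P = εσAT⁴ = 0.27×5.670×10⁻⁸×1.70×10⁻⁴×(2708)⁴ = 140 W.

λ_max ≈ 1.07×10³ nm; P ≈ 140 W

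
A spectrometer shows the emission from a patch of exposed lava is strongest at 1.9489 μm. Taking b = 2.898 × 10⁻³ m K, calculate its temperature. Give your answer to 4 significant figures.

T ≈ 1487 K

Wien's law gives T = b/λ_max = (2.898×10⁻³ m·K)/(1.9489×10⁻⁶ m) = 1487 K.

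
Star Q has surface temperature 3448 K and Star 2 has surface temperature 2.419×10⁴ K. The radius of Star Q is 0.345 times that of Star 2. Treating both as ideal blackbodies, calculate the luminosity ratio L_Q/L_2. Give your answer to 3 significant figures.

L_Q/L_2 ≈ 4.91×10⁻⁵

L ∝ R²T⁴, so L_Q/L_2 = (R_Q/R_2)²(T_Q/T_2)⁴ = (0.345)² × (3448/2.419×10⁴)⁴ = 0.119025 × 4.12787×10⁻⁴ = 4.91×10⁻⁵.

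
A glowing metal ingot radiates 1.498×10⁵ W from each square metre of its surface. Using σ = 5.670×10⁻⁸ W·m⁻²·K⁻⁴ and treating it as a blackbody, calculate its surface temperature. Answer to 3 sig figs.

I = σT⁴, so T = (I/σ)^(1/4) = (1.498×10⁵/(5.670×10⁻⁸))^(1/4) = 1.27×10³ K.

T ≈ 1.27×10³ K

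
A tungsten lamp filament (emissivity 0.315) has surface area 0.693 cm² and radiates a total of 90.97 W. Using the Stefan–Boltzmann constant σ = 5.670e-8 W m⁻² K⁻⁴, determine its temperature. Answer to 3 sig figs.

T ≈ 2.93×10³ K

Area A = 0.693 cm² = 6.93×10⁻⁵ m².
P = εσAT⁴ ⇒ T = (P/(εσA))^(1/4) = (90.97/(0.315×5.670×10⁻⁸×6.93×10⁻⁵))^(1/4) = 2.93×10³ K.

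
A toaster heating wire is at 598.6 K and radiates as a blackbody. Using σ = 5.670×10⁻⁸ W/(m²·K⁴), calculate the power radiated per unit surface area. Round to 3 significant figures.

Stefan–Boltzmann: I = σT⁴ = 5.670×10⁻⁸ × (598.6)⁴ = 7.28×10³ W/m².

I ≈ 7.28×10³ W/m²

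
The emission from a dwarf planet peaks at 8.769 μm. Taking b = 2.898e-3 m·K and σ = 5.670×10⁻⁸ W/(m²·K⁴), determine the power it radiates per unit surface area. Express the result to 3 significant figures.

Wien's law: T = b/λ_max = 2.898×10⁻³/8.769×10⁻⁶ = 330.482 K.
Then I = σT⁴ = 5.670×10⁻⁸×(330.482)⁴ = 676 W/m².

I ≈ 676 W/m²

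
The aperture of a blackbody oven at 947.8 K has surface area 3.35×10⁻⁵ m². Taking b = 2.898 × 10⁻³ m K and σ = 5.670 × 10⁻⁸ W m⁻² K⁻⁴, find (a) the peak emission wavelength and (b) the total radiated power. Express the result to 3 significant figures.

λ_max ≈ 3.06 μm; P ≈ 1.53 W

(a) λ_max = b/T = 2.898×10⁻³/947.8 = 3.058×10⁻⁶ m = 3.06 μm.
Area A = 3.35×10⁻⁵ m².
(b) P = σAT⁴ = 5.670×10⁻⁸×3.35×10⁻⁵×(947.8)⁴ = 1.53 W.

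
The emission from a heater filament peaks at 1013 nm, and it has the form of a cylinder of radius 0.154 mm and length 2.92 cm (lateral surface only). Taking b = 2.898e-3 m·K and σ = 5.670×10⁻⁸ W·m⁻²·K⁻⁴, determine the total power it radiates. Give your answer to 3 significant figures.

P ≈ 107 W

Wien's law: T = b/λ_max = 2.898×10⁻³/1.013×10⁻⁶ = 2860.81 K.
Lateral area A = 2πrL = 2π×1.54×10⁻⁴×0.0292 = 2.82542×10⁻⁵ m².
Then P = σAT⁴ = 5.670×10⁻⁸×2.82542×10⁻⁵×(2860.81)⁴ = 107 W.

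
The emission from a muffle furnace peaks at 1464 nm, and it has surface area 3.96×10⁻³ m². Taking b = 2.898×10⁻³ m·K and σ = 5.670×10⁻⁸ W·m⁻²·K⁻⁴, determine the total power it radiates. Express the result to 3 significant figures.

P ≈ 3.45×10³ W

Wien's law: T = b/λ_max = 2.898×10⁻³/1.464×10⁻⁶ = 1979.51 K.
Area A = 3.96×10⁻³ m².
Then P = σAT⁴ = 5.670×10⁻⁸×3.96×10⁻³×(1979.51)⁴ = 3.45×10³ W.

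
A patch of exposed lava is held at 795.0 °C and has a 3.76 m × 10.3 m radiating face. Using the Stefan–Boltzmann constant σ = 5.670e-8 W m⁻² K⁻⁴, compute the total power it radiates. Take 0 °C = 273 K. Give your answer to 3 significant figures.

T = 795.0 °C + 273 = 1068.0 K.
Area A = 3.76 × 10.3 = 38.728 m².
P = σAT⁴ = 5.670×10⁻⁸ × 38.728 × (1068.0)⁴ = 2.86×10⁶ W.

P ≈ 2.86×10⁶ W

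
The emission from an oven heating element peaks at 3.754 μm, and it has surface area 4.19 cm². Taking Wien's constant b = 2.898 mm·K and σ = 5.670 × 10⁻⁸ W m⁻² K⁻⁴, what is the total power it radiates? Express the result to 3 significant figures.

Wien's law: T = b/λ_max = 2.898×10⁻³/3.754×10⁻⁶ = 771.977 K.
Area A = 4.19 cm² = 4.19×10⁻⁴ m².
Then P = σAT⁴ = 5.670×10⁻⁸×4.19×10⁻⁴×(771.977)⁴ = 8.44 W.

P ≈ 8.44 W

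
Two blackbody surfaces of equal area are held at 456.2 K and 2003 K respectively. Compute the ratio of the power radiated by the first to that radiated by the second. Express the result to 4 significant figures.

With equal areas, P₁/P₂ = (T₁/T₂)⁴ = (456.2/2003)⁴ = 2.691×10⁻³.

P₁/P₂ ≈ 2.691×10⁻³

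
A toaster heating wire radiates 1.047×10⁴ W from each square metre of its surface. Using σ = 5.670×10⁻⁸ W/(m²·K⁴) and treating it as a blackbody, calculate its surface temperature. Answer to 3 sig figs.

I = σT⁴, so T = (I/σ)^(1/4) = (1.047×10⁴/(5.670×10⁻⁸))^(1/4) = 656 K.

T ≈ 656 K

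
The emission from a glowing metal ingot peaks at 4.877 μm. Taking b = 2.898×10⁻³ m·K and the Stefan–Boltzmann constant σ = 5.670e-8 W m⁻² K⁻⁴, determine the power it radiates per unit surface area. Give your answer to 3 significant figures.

Wien's law: T = b/λ_max = 2.898×10⁻³/4.877×10⁻⁶ = 594.218 K.
Then I = σT⁴ = 5.670×10⁻⁸×(594.218)⁴ = 7.07×10³ W/m².

I ≈ 7.07×10³ W/m²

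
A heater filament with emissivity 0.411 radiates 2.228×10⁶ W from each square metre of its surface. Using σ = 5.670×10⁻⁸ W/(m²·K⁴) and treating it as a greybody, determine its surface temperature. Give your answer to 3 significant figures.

I = εσT⁴, so T = (I/εσ)^(1/4) = (2.228×10⁶/(0.411×5.670×10⁻⁸))^(1/4) = 3.13×10³ K.

T ≈ 3.13×10³ K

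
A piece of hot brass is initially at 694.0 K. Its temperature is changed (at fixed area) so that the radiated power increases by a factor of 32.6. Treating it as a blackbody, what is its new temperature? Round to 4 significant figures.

T₂ ≈ 1658 K

P ∝ T⁴, so T₂/T₁ = (P₂/P₁)^(1/4) = (32.6)^(1/4) = 2.38949.
T₂ = 694.0 × 2.38949 = 1658 K.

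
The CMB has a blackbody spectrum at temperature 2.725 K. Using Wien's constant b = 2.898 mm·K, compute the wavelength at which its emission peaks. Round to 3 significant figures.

λ_max ≈ 1.06 mm

Wien's displacement law: λ_max = b/T = (2.898×10⁻³ m·K)/(2.725 K) = 1.063×10⁻³ m.
That is 1.06 mm, in the microwave range.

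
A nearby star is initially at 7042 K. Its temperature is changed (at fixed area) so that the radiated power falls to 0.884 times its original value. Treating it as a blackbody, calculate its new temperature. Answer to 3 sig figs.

T₂ ≈ 6.83×10³ K

P ∝ T⁴, so T₂/T₁ = (P₂/P₁)^(1/4) = (0.884)^(1/4) = 0.969646.
T₂ = 7042 × 0.969646 = 6.83×10³ K.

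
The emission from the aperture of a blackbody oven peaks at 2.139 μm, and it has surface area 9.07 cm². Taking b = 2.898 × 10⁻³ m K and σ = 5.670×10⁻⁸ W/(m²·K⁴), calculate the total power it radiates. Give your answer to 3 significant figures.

P ≈ 173 W

Wien's law: T = b/λ_max = 2.898×10⁻³/2.139×10⁻⁶ = 1354.84 K.
Area A = 9.07 cm² = 9.07×10⁻⁴ m².
Then P = σAT⁴ = 5.670×10⁻⁸×9.07×10⁻⁴×(1354.84)⁴ = 173 W.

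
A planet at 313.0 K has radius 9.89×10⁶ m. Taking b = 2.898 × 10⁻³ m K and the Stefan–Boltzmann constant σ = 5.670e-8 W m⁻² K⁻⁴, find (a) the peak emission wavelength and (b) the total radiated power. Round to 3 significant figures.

(a) λ_max = b/T = 2.898×10⁻³/313.0 = 9.259×10⁻⁶ m = 9.26 μm.
Surface area A = 4πR² = 4π(9.89×10⁶ m)² = 1.22914×10¹⁵ m².
(b) P = σAT⁴ = 5.670×10⁻⁸×1.22914×10¹⁵×(313.0)⁴ = 6.69×10¹⁷ W.

λ_max ≈ 9.26 μm; P ≈ 6.69×10¹⁷ W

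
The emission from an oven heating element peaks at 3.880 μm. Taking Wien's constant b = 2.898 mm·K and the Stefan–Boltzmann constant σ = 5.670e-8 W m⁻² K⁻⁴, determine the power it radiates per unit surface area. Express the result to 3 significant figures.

Wien's law: T = b/λ_max = 2.898×10⁻³/3.880×10⁻⁶ = 746.907 K.
Then I = σT⁴ = 5.670×10⁻⁸×(746.907)⁴ = 1.76×10⁴ W/m².

I ≈ 1.76×10⁴ W/m²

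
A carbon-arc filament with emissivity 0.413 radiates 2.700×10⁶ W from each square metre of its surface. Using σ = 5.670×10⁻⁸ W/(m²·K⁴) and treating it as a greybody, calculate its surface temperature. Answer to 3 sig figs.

I = εσT⁴, so T = (I/εσ)^(1/4) = (2.700×10⁶/(0.413×5.670×10⁻⁸))^(1/4) = 3.28×10³ K.

T ≈ 3.28×10³ K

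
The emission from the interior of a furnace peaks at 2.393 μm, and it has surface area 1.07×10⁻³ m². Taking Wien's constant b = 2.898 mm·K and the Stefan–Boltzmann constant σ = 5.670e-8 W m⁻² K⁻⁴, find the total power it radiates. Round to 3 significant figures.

P ≈ 130 W

Wien's law: T = b/λ_max = 2.898×10⁻³/2.393×10⁻⁶ = 1211.03 K.
Area A = 1.07×10⁻³ m².
Then P = σAT⁴ = 5.670×10⁻⁸×1.07×10⁻³×(1211.03)⁴ = 130 W.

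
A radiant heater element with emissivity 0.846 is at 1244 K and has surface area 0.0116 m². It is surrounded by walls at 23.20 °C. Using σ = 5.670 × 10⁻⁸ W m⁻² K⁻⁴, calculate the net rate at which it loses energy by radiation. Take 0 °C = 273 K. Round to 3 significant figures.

Net loss ≈ 1.33×10³ W

Surroundings: T = 23.20 °C + 273 = 296.20 K.
Area A = 0.0116 m².
Net radiated power P_net = εσA(T⁴ − T₀⁴) = 0.846×5.670×10⁻⁸×0.0116×(1244⁴ − 296.20⁴).
T⁴ − T₀⁴ = 2.39487×10¹² − 7.69733×10⁹ = 2.38717×10¹² K⁴, so P_net = 1.33×10³ W.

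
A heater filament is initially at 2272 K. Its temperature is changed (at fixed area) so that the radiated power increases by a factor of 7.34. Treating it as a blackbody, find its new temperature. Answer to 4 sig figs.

T₂ ≈ 3740 K

P ∝ T⁴, so T₂/T₁ = (P₂/P₁)^(1/4) = (7.34)^(1/4) = 1.64598.
T₂ = 2272 × 1.64598 = 3740 K.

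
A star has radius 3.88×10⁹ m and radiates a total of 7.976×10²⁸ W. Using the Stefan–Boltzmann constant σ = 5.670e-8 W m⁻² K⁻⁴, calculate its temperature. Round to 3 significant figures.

T ≈ 9.29×10³ K

Surface area A = 4πR² = 4π(3.88×10⁹ m)² = 1.89179×10²⁰ m².
P = σAT⁴ ⇒ T = (P/(σA))^(1/4) = (7.976×10²⁸/(5.670×10⁻⁸×1.89179×10²⁰))^(1/4) = 9.29×10³ K.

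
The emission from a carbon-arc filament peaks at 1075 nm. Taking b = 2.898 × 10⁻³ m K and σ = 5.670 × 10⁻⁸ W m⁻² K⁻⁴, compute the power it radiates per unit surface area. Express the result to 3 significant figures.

I ≈ 2.99×10⁶ W/m²

Wien's law: T = b/λ_max = 2.898×10⁻³/1.075×10⁻⁶ = 2695.81 K.
Then I = σT⁴ = 5.670×10⁻⁸×(2695.81)⁴ = 2.99×10⁶ W/m².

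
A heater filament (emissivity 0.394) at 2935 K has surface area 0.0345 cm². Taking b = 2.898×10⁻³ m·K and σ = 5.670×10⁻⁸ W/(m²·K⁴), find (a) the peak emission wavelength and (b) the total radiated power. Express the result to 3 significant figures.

λ_max ≈ 0.987 μm; P ≈ 5.72 W

(a) λ_max = b/T = 2.898×10⁻³/2935 = 9.874×10⁻⁷ m = 0.987 μm.
Area A = 0.0345 cm² = 3.45×10⁻⁶ m².
(b) P = εσAT⁴ = 0.394×5.670×10⁻⁸×3.45×10⁻⁶×(2935)⁴ = 5.72 W.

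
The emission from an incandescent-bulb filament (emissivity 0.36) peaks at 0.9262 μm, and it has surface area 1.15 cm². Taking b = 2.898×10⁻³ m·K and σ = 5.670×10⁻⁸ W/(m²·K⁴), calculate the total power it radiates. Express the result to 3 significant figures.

Wien's law: T = b/λ_max = 2.898×10⁻³/9.262×10⁻⁷ = 3128.91 K.
Area A = 1.15 cm² = 1.15×10⁻⁴ m².
Then P = εσAT⁴ = 0.36×5.670×10⁻⁸×1.15×10⁻⁴×(3128.91)⁴ = 225 W.

P ≈ 225 W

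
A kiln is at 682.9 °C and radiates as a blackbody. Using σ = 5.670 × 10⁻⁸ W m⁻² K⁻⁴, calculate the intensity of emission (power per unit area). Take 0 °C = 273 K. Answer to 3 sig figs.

T = 682.9 °C + 273 = 955.9 K.
Stefan–Boltzmann: I = σT⁴ = 5.670×10⁻⁸ × (955.9)⁴ = 4.73×10⁴ W/m².

I ≈ 4.73×10⁴ W/m²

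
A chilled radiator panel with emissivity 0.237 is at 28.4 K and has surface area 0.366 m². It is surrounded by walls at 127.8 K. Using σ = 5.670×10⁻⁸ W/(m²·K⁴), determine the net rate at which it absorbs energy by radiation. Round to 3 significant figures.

Net gain ≈ 1.31 W

Area A = 0.366 m².
Net radiated power P_net = εσA(T⁴ − T₀⁴) = 0.237×5.670×10⁻⁸×0.366×(28.4⁴ − 127.8⁴).
T⁴ − T₀⁴ = 6.50539×10⁵ − 2.66762×10⁸ = -2.66111×10⁸ K⁴, so P_net = -1.31 W — negative, meaning a net gain of 1.31 W.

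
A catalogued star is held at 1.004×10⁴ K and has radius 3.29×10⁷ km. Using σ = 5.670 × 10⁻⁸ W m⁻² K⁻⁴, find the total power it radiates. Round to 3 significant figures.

Surface area A = 4πR² = 4π(3.29×10¹⁰ m)² = 1.36020×10²² m².
P = σAT⁴ = 5.670×10⁻⁸ × 1.36020×10²² × (1.004×10⁴)⁴ = 7.84×10³⁰ W.

P ≈ 7.84×10³⁰ W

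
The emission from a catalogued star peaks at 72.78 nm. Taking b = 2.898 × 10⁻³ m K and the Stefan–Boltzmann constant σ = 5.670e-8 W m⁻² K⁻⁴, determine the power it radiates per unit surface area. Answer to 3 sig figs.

I ≈ 1.43×10¹¹ W/m²

Wien's law: T = b/λ_max = 2.898×10⁻³/7.278×10⁻⁸ = 39818.6 K.
Then I = σT⁴ = 5.670×10⁻⁸×(39818.6)⁴ = 1.43×10¹¹ W/m².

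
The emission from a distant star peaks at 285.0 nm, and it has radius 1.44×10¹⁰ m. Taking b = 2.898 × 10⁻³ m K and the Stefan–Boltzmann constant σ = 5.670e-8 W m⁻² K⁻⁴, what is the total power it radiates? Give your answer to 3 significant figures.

P ≈ 1.58×10³⁰ W

Wien's law: T = b/λ_max = 2.898×10⁻³/2.850×10⁻⁷ = 10168.4 K.
Surface area A = 4πR² = 4π(1.44×10¹⁰ m)² = 2.60576×10²¹ m².
Then P = σAT⁴ = 5.670×10⁻⁸×2.60576×10²¹×(10168.4)⁴ = 1.58×10³⁰ W.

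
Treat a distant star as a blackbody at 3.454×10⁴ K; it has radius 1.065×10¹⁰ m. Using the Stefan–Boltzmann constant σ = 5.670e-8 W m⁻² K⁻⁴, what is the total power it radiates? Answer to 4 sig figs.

Surface area A = 4πR² = 4π(1.065×10¹⁰ m)² = 1.42531×10²¹ m².
P = σAT⁴ = 5.670×10⁻⁸ × 1.42531×10²¹ × (3.454×10⁴)⁴ = 1.150×10³² W.

P ≈ 1.150×10³² W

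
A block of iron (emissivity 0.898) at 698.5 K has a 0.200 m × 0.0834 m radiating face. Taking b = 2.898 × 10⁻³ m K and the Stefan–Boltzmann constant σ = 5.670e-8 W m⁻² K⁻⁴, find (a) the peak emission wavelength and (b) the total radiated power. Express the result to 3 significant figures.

λ_max ≈ 4.15 μm; P ≈ 202 W

(a) λ_max = b/T = 2.898×10⁻³/698.5 = 4.149×10⁻⁶ m = 4.15 μm.
Area A = 0.200 × 0.0834 = 0.01668 m².
(b) P = εσAT⁴ = 0.898×5.670×10⁻⁸×0.01668×(698.5)⁴ = 202 W.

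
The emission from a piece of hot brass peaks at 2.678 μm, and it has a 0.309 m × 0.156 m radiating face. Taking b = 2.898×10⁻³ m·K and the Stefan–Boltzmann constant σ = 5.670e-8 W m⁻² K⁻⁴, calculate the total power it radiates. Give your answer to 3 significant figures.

Wien's law: T = b/λ_max = 2.898×10⁻³/2.678×10⁻⁶ = 1082.15 K.
Area A = 0.309 × 0.156 = 0.048204 m².
Then P = σAT⁴ = 5.670×10⁻⁸×0.048204×(1082.15)⁴ = 3.75×10³ W.

P ≈ 3.75×10³ W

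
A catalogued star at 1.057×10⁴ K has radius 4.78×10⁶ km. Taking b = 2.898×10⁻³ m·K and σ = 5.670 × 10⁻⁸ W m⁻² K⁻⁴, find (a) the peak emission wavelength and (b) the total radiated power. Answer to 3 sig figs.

λ_max ≈ 274 nm; P ≈ 2.03×10²⁹ W

(a) λ_max = b/T = 2.898×10⁻³/1.057×10⁴ = 2.742×10⁻⁷ m = 274 nm.
Surface area A = 4πR² = 4π(4.78×10⁹ m)² = 2.87121×10²⁰ m².
(b) P = σAT⁴ = 5.670×10⁻⁸×2.87121×10²⁰×(1.057×10⁴)⁴ = 2.03×10²⁹ W.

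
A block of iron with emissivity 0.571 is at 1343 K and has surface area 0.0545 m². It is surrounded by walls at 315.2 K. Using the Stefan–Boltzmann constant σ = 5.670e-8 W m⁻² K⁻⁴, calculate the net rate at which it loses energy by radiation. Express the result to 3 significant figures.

Net loss ≈ 5.72×10³ W

Area A = 0.0545 m².
Net radiated power P_net = εσA(T⁴ − T₀⁴) = 0.571×5.670×10⁻⁸×0.0545×(1343⁴ − 315.2⁴).
T⁴ − T₀⁴ = 3.25315×10¹² − 9.87063×10⁹ = 3.24328×10¹² K⁴, so P_net = 5.72×10³ W.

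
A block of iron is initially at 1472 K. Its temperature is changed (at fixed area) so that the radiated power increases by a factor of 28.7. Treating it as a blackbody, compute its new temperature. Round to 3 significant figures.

P ∝ T⁴, so T₂/T₁ = (P₂/P₁)^(1/4) = (28.7)^(1/4) = 2.31457.
T₂ = 1472 × 2.31457 = 3.41×10³ K.

T₂ ≈ 3.41×10³ K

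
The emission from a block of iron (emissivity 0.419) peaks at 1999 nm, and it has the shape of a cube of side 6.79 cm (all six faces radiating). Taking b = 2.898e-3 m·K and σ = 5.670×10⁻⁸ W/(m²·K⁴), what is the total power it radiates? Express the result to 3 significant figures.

Wien's law: T = b/λ_max = 2.898×10⁻³/1.999×10⁻⁶ = 1449.72 K.
Area A = 6s² = 6×(0.0679 m)² = 0.0276625 m².
Then P = εσAT⁴ = 0.419×5.670×10⁻⁸×0.0276625×(1449.72)⁴ = 2.90×10³ W.

P ≈ 2.90×10³ W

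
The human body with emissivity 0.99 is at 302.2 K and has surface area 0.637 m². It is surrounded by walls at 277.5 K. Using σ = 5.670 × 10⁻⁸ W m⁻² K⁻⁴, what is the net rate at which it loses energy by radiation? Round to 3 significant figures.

Area A = 0.637 m².
Net radiated power P_net = εσA(T⁴ − T₀⁴) = 0.99×5.670×10⁻⁸×0.637×(302.2⁴ − 277.5⁴).
T⁴ − T₀⁴ = 8.34023×10⁹ − 5.92996×10⁹ = 2.41027×10⁹ K⁴, so P_net = 86.2 W.

Net loss ≈ 86.2 W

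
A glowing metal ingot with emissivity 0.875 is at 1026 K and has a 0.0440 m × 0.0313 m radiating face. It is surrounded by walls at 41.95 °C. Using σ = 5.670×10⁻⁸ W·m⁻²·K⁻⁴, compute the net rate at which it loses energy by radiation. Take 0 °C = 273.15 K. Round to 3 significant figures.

Net loss ≈ 75.0 W

Surroundings: T = 41.95 °C + 273.15 = 315.10 K.
Area A = 0.0440 × 0.0313 = 1.3772×10⁻³ m².
Net radiated power P_net = εσA(T⁴ − T₀⁴) = 0.875×5.670×10⁻⁸×1.3772×10⁻³×(1026⁴ − 315.10⁴).
T⁴ − T₀⁴ = 1.10813×10¹² − 9.85811×10⁹ = 1.09827×10¹² K⁴, so P_net = 75.0 W.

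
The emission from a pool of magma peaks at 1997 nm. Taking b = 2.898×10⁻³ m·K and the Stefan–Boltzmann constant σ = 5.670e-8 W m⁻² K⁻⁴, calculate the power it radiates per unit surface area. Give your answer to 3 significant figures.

Wien's law: T = b/λ_max = 2.898×10⁻³/1.997×10⁻⁶ = 1451.18 K.
Then I = σT⁴ = 5.670×10⁻⁸×(1451.18)⁴ = 2.51×10⁵ W/m².

I ≈ 2.51×10⁵ W/m²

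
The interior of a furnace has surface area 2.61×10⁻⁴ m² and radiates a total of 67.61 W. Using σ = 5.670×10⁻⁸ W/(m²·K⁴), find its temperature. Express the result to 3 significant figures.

T ≈ 1.46×10³ K

Area A = 2.61×10⁻⁴ m².
P = σAT⁴ ⇒ T = (P/(σA))^(1/4) = (67.61/(5.670×10⁻⁸×2.61×10⁻⁴))^(1/4) = 1.46×10³ K.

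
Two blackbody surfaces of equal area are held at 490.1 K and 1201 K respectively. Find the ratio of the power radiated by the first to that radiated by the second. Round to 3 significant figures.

With equal areas, P₁/P₂ = (T₁/T₂)⁴ = (490.1/1201)⁴ = 0.0277.

P₁/P₂ ≈ 0.0277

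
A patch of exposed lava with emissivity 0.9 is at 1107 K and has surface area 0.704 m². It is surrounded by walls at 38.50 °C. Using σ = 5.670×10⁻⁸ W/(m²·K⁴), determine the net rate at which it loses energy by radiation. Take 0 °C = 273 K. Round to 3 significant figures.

Surroundings: T = 38.50 °C + 273 = 311.50 K.
Area A = 0.704 m².
Net radiated power P_net = εσA(T⁴ − T₀⁴) = 0.9×5.670×10⁻⁸×0.704×(1107⁴ − 311.50⁴).
T⁴ − T₀⁴ = 1.50173×10¹² − 9.41526×10⁹ = 1.49231×10¹² K⁴, so P_net = 5.36×10⁴ W.

Net loss ≈ 5.36×10⁴ W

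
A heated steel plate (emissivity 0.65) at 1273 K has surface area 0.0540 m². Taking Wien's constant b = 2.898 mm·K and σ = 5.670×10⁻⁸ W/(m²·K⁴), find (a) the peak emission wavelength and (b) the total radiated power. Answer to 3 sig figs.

(a) λ_max = b/T = 2.898×10⁻³/1273 = 2.277×10⁻⁶ m = 2.28 μm.
Area A = 0.0540 m².
(b) P = εσAT⁴ = 0.65×5.670×10⁻⁸×0.0540×(1273)⁴ = 5.23×10³ W.

λ_max ≈ 2.28 μm; P ≈ 5.23×10³ W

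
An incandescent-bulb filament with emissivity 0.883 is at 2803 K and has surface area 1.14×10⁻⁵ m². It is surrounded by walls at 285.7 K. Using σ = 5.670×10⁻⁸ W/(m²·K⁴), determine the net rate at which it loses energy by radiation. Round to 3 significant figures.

Area A = 1.14×10⁻⁵ m².
Net radiated power P_net = εσA(T⁴ − T₀⁴) = 0.883×5.670×10⁻⁸×1.14×10⁻⁵×(2803⁴ − 285.7⁴).
T⁴ − T₀⁴ = 6.17294×10¹³ − 6.66256×10⁹ = 6.17227×10¹³ K⁴, so P_net = 35.2 W.

Net loss ≈ 35.2 W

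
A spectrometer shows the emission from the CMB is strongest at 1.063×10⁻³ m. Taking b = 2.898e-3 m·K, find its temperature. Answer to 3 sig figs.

T ≈ 2.73 K

Wien's law gives T = b/λ_max = (2.898×10⁻³ m·K)/(1.063×10⁻³ m) = 2.73 K.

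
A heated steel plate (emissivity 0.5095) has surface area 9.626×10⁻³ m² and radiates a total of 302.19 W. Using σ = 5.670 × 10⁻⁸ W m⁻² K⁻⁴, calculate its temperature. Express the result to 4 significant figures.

T ≈ 1021 K

Area A = 9.626×10⁻³ m².
P = εσAT⁴ ⇒ T = (P/(εσA))^(1/4) = (302.19/(0.5095×5.670×10⁻⁸×9.626×10⁻³))^(1/4) = 1021 K.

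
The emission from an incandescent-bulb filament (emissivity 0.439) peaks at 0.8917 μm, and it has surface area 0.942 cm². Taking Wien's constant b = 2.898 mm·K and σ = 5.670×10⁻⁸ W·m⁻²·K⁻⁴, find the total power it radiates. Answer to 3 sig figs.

P ≈ 262 W

Wien's law: T = b/λ_max = 2.898×10⁻³/8.917×10⁻⁷ = 3249.97 K.
Area A = 0.942 cm² = 9.42×10⁻⁵ m².
Then P = εσAT⁴ = 0.439×5.670×10⁻⁸×9.42×10⁻⁵×(3249.97)⁴ = 262 W.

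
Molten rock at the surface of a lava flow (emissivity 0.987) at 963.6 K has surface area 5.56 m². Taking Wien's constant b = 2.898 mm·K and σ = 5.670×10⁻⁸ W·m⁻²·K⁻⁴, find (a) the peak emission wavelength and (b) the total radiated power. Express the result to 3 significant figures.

λ_max ≈ 3.01 μm; P ≈ 2.68×10⁵ W

(a) λ_max = b/T = 2.898×10⁻³/963.6 = 3.007×10⁻⁶ m = 3.01 μm.
Area A = 5.56 m².
(b) P = εσAT⁴ = 0.987×5.670×10⁻⁸×5.56×(963.6)⁴ = 2.68×10⁵ W.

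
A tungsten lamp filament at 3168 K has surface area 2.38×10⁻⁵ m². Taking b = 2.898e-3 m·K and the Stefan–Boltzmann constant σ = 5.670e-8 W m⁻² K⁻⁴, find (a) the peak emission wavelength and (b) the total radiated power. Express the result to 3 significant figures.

(a) λ_max = b/T = 2.898×10⁻³/3168 = 9.148×10⁻⁷ m = 0.915 μm.
Area A = 2.38×10⁻⁵ m².
(b) P = σAT⁴ = 5.670×10⁻⁸×2.38×10⁻⁵×(3168)⁴ = 136 W.

λ_max ≈ 0.915 μm; P ≈ 136 W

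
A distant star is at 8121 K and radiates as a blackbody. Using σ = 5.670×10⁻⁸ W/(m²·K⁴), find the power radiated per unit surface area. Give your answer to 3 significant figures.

I ≈ 2.47×10⁸ W/m²

Stefan–Boltzmann: I = σT⁴ = 5.670×10⁻⁸ × (8121)⁴ = 2.47×10⁸ W/m².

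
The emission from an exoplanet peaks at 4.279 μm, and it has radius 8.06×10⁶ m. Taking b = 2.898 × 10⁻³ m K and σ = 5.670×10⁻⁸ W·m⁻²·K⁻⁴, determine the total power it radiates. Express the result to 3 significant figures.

P ≈ 9.74×10¹⁸ W

Wien's law: T = b/λ_max = 2.898×10⁻³/4.279×10⁻⁶ = 677.261 K.
Surface area A = 4πR² = 4π(8.06×10⁶ m)² = 8.16357×10¹⁴ m².
Then P = σAT⁴ = 5.670×10⁻⁸×8.16357×10¹⁴×(677.261)⁴ = 9.74×10¹⁸ W.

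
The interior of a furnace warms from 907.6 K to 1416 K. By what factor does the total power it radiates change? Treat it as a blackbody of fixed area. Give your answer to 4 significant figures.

P ∝ T⁴, so P₂/P₁ = (T₂/T₁)⁴ = (1416/907.6)⁴ = (1.56016)⁴ = 5.925.

P₂/P₁ ≈ 5.925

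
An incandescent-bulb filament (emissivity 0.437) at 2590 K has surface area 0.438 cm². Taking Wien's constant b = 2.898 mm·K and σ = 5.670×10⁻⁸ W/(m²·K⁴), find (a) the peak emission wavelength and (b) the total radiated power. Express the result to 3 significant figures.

λ_max ≈ 1.12 μm; P ≈ 48.8 W

(a) λ_max = b/T = 2.898×10⁻³/2590 = 1.119×10⁻⁶ m = 1.12 μm.
Area A = 0.438 cm² = 4.38×10⁻⁵ m².
(b) P = εσAT⁴ = 0.437×5.670×10⁻⁸×4.38×10⁻⁵×(2590)⁴ = 48.8 W.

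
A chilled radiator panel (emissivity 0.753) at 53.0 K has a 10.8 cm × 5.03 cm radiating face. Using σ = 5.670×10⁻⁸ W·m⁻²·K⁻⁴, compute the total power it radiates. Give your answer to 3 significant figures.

P ≈ 1.83×10⁻³ W

Area A = 0.108 × 0.0503 = 5.4324×10⁻³ m².
P = εσAT⁴ = 0.753 × 5.670×10⁻⁸ × 5.4324×10⁻³ × (53.0)⁴ = 1.83×10⁻³ W.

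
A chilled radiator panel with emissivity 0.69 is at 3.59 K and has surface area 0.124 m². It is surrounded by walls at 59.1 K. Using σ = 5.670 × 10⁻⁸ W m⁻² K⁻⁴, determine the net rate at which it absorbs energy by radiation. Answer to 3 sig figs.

Area A = 0.124 m².
Net radiated power P_net = εσA(T⁴ − T₀⁴) = 0.69×5.670×10⁻⁸×0.124×(3.59⁴ − 59.1⁴).
T⁴ − T₀⁴ = 166.103 − 1.21997×10⁷ = -1.21995×10⁷ K⁴, so P_net = -0.0592 W — negative, meaning a net gain of 0.0592 W.

Net gain ≈ 0.0592 W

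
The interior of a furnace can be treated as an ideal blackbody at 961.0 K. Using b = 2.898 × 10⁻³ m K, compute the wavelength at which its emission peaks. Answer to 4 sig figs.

λ_max ≈ 3.016 μm

Wien's displacement law: λ_max = b/T = (2.898×10⁻³ m·K)/(961.0 K) = 3.0156×10⁻⁶ m.
That is 3.016 μm, in the infrared range.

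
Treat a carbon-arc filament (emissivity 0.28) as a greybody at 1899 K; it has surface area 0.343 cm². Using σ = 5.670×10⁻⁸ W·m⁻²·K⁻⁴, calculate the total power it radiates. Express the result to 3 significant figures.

P ≈ 7.08 W

Area A = 0.343 cm² = 3.43×10⁻⁵ m².
P = εσAT⁴ = 0.28 × 5.670×10⁻⁸ × 3.43×10⁻⁵ × (1899)⁴ = 7.08 W.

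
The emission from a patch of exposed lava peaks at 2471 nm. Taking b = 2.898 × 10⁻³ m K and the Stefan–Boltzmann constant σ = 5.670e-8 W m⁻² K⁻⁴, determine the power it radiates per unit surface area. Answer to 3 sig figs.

Wien's law: T = b/λ_max = 2.898×10⁻³/2.471×10⁻⁶ = 1172.80 K.
Then I = σT⁴ = 5.670×10⁻⁸×(1172.80)⁴ = 1.07×10⁵ W/m².

I ≈ 1.07×10⁵ W/m²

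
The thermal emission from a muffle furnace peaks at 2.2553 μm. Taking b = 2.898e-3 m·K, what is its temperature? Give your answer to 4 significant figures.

T ≈ 1285 K

Wien's law gives T = b/λ_max = (2.898×10⁻³ m·K)/(2.2553×10⁻⁶ m) = 1285 K.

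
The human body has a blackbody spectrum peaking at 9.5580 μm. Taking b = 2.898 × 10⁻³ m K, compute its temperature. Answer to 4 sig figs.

Wien's law gives T = b/λ_max = (2.898×10⁻³ m·K)/(9.5580×10⁻⁶ m) = 303.2 K.

T ≈ 303.2 K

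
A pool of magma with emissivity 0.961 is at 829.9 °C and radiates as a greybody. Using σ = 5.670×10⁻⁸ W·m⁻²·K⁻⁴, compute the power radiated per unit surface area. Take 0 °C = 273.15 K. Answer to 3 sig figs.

I ≈ 8.07×10⁴ W/m²

T = 829.9 °C + 273.15 = 1103.05 K.
Stefan–Boltzmann: I = εσT⁴ = 0.961 × 5.670×10⁻⁸ × (1103.05)⁴ = 8.07×10⁴ W/m².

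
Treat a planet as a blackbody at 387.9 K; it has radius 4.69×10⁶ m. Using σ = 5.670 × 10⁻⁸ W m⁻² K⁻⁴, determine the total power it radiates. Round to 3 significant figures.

Surface area A = 4πR² = 4π(4.69×10⁶ m)² = 2.76411×10¹⁴ m².
P = σAT⁴ = 5.670×10⁻⁸ × 2.76411×10¹⁴ × (387.9)⁴ = 3.55×10¹⁷ W.

P ≈ 3.55×10¹⁷ W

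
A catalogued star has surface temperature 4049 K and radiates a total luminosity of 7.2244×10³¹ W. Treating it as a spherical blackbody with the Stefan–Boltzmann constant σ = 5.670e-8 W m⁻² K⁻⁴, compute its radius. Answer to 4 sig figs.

L = 4πR²σT⁴ ⇒ R = √(L/(4πσT⁴)).
σT⁴ = 1.52396×10⁷ W/m², so R = √(7.2244×10³¹/(4π×1.52396×10⁷)) = 6.142×10¹¹ m.

R ≈ 6.142×10¹¹ m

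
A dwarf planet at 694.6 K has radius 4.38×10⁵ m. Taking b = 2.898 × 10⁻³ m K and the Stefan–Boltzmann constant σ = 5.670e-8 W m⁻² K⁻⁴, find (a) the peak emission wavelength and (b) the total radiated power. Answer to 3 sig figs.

(a) λ_max = b/T = 2.898×10⁻³/694.6 = 4.172×10⁻⁶ m = 4.17 μm.
Surface area A = 4πR² = 4π(4.38×10⁵ m)² = 2.41078×10¹² m².
(b) P = σAT⁴ = 5.670×10⁻⁸×2.41078×10¹²×(694.6)⁴ = 3.18×10¹⁶ W.

λ_max ≈ 4.17 μm; P ≈ 3.18×10¹⁶ W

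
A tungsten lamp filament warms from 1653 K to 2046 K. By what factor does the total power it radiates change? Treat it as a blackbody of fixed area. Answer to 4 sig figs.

P ∝ T⁴, so P₂/P₁ = (T₂/T₁)⁴ = (2046/1653)⁴ = (1.23775)⁴ = 2.347.

P₂/P₁ ≈ 2.347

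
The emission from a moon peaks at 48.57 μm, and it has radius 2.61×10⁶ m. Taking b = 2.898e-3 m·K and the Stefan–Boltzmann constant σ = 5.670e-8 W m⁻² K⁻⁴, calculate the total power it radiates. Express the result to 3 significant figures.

Wien's law: T = b/λ_max = 2.898×10⁻³/4.857×10⁻⁵ = 59.6665 K.
Surface area A = 4πR² = 4π(2.61×10⁶ m)² = 8.56034×10¹³ m².
Then P = σAT⁴ = 5.670×10⁻⁸×8.56034×10¹³×(59.6665)⁴ = 6.15×10¹³ W.

P ≈ 6.15×10¹³ W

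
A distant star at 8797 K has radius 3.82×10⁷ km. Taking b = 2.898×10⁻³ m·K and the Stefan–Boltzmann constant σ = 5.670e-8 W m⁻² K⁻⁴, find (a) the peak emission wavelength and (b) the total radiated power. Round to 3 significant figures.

λ_max ≈ 0.329 μm; P ≈ 6.23×10³⁰ W

(a) λ_max = b/T = 2.898×10⁻³/8797 = 3.294×10⁻⁷ m = 0.329 μm.
Surface area A = 4πR² = 4π(3.82×10¹⁰ m)² = 1.83374×10²² m².
(b) P = σAT⁴ = 5.670×10⁻⁸×1.83374×10²²×(8797)⁴ = 6.23×10³⁰ W.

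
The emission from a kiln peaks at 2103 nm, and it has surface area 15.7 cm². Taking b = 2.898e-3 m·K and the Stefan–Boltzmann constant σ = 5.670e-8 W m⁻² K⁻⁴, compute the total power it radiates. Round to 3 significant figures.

P ≈ 321 W

Wien's law: T = b/λ_max = 2.898×10⁻³/2.103×10⁻⁶ = 1378.03 K.
Area A = 15.7 cm² = 1.57×10⁻³ m².
Then P = σAT⁴ = 5.670×10⁻⁸×1.57×10⁻³×(1378.03)⁴ = 321 W.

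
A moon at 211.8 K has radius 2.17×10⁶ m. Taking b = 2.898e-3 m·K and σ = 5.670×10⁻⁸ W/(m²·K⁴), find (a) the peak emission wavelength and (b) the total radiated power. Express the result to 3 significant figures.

(a) λ_max = b/T = 2.898×10⁻³/211.8 = 1.368×10⁻⁵ m = 13.7 μm.
Surface area A = 4πR² = 4π(2.17×10⁶ m)² = 5.91738×10¹³ m².
(b) P = σAT⁴ = 5.670×10⁻⁸×5.91738×10¹³×(211.8)⁴ = 6.75×10¹⁵ W.

λ_max ≈ 13.7 μm; P ≈ 6.75×10¹⁵ W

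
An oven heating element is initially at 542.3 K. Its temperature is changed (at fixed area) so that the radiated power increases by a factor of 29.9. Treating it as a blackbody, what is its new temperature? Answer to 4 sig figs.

T₂ ≈ 1268 K

P ∝ T⁴, so T₂/T₁ = (P₂/P₁)^(1/4) = (29.9)^(1/4) = 2.33839.
T₂ = 542.3 × 2.33839 = 1268 K.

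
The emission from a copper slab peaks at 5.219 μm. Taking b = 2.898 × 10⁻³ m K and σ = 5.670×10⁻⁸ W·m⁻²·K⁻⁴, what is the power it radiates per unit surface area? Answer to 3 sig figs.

Wien's law: T = b/λ_max = 2.898×10⁻³/5.219×10⁻⁶ = 555.279 K.
Then I = σT⁴ = 5.670×10⁻⁸×(555.279)⁴ = 5.39×10³ W/m².

I ≈ 5.39×10³ W/m²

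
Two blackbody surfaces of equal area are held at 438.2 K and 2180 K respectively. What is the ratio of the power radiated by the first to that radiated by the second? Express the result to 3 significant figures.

With equal areas, P₁/P₂ = (T₁/T₂)⁴ = (438.2/2180)⁴ = 1.63×10⁻³.

P₁/P₂ ≈ 1.63×10⁻³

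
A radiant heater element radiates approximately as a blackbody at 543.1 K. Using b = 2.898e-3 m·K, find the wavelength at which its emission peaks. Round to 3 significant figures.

Wien's displacement law: λ_max = b/T = (2.898×10⁻³ m·K)/(543.1 K) = 5.336×10⁻⁶ m.
That is 5.34 μm, in the infrared range.

λ_max ≈ 5.34 μm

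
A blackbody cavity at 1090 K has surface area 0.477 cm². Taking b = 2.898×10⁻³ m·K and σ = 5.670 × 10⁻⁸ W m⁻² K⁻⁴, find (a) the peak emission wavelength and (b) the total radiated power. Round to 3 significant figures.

(a) λ_max = b/T = 2.898×10⁻³/1090 = 2.659×10⁻⁶ m = 2.66 μm.
Area A = 0.477 cm² = 4.77×10⁻⁵ m².
(b) P = σAT⁴ = 5.670×10⁻⁸×4.77×10⁻⁵×(1090)⁴ = 3.82 W.

λ_max ≈ 2.66 μm; P ≈ 3.82 W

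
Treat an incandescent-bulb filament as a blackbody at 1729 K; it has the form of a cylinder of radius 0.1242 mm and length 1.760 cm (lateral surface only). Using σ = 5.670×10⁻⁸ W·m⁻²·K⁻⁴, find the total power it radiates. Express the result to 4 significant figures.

Lateral area A = 2πrL = 2π×1.242×10⁻⁴×0.01760 = 1.37345×10⁻⁵ m².
P = σAT⁴ = 5.670×10⁻⁸ × 1.37345×10⁻⁵ × (1729)⁴ = 6.959 W.

P ≈ 6.959 W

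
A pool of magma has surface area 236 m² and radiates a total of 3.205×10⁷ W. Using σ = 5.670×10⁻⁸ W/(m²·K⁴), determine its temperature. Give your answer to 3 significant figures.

T ≈ 1.24×10³ K

Area A = 236 m².
P = σAT⁴ ⇒ T = (P/(σA))^(1/4) = (3.205×10⁷/(5.670×10⁻⁸×236))^(1/4) = 1.24×10³ K.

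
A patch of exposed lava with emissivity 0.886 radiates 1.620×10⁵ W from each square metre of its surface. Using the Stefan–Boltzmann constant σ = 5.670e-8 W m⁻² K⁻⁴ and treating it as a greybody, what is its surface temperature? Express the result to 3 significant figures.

T ≈ 1.34×10³ K

I = εσT⁴, so T = (I/εσ)^(1/4) = (1.620×10⁵/(0.886×5.670×10⁻⁸))^(1/4) = 1.34×10³ K.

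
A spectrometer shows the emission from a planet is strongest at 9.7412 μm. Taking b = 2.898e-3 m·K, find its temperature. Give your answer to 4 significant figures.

Wien's law gives T = b/λ_max = (2.898×10⁻³ m·K)/(9.7412×10⁻⁶ m) = 297.5 K.

T ≈ 297.5 K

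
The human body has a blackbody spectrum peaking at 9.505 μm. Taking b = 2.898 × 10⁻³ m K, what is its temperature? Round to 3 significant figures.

Wien's law gives T = b/λ_max = (2.898×10⁻³ m·K)/(9.505×10⁻⁶ m) = 305 K.

T ≈ 305 K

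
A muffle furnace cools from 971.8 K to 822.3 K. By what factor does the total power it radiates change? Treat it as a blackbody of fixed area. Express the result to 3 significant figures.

P₂/P₁ ≈ 0.513

P ∝ T⁴, so P₂/P₁ = (T₂/T₁)⁴ = (822.3/971.8)⁴ = (0.846162)⁴ = 0.513.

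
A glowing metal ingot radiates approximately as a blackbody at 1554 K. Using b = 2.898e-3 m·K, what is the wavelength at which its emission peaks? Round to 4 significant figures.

λ_max ≈ 1865 nm

Wien's displacement law: λ_max = b/T = (2.898×10⁻³ m·K)/(1554 K) = 1.8649×10⁻⁶ m.
That is 1865 nm, in the infrared range.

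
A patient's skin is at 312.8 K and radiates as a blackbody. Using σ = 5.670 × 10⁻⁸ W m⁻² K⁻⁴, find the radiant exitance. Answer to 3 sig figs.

I ≈ 543 W/m²

Stefan–Boltzmann: I = σT⁴ = 5.670×10⁻⁸ × (312.8)⁴ = 543 W/m².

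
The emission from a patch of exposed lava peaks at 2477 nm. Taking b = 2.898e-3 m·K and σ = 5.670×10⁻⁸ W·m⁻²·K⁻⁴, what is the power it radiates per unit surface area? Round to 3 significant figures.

I ≈ 1.06×10⁵ W/m²

Wien's law: T = b/λ_max = 2.898×10⁻³/2.477×10⁻⁶ = 1169.96 K.
Then I = σT⁴ = 5.670×10⁻⁸×(1169.96)⁴ = 1.06×10⁵ W/m².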